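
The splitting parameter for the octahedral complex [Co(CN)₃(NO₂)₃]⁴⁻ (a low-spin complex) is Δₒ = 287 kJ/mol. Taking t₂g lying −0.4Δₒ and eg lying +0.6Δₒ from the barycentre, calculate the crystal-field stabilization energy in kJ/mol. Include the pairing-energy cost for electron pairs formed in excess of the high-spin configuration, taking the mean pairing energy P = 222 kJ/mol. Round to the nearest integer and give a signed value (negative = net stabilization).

-295

Ligand charges: 3×(-1) from CN⁻ and 3×(-1) from NO₂⁻ sum to -6; with overall charge -4, Co is +2.
Co is in group 9, so Co²⁺ is d⁷ (9 − 2 = 7).
Electron filling gives t₂g⁶ eg¹.
Orbital CFSE = 6(-0.4) + 1(0.6) = -1.8Δₒ = -1.8 × 287 = -517 kJ/mol.
Relative to high-spin t₂g⁵ eg² (2 paired), the low-spin configuration has 1 additional pair, contributing +1 × 222 = +222 kJ/mol.
Net CFSE = -517 + 222 = -295 kJ/mol.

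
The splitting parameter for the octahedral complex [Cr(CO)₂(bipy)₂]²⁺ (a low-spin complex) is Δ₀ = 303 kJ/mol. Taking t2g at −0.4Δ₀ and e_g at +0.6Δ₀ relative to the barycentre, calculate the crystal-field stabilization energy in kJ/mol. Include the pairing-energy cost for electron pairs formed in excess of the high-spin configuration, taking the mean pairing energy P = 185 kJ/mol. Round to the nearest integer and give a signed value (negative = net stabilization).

-300

Ligand charges: 2×(+0) from CO and 2×(+0) from bipy sum to +0; with overall charge +2, Cr is +2.
Cr sits in group 6; removing 2 electrons leaves Cr²⁺ with 6 − 2 = 4 d electrons.
The d⁴ electrons fill as t2g^4 e_g^0.
CFSE(orbital) = 4×(-0.4Δ₀) + 0×(0.6Δ₀) = -1.6Δ₀; with Δ₀ = 303 kJ/mol that is -485 kJ/mol.
Pairing penalty: 1 pair vs 0 in the high-spin reference → 1 extra × P = 185 kJ/mol.
Overall CFSE = -485 + 185 = -300 kJ/mol.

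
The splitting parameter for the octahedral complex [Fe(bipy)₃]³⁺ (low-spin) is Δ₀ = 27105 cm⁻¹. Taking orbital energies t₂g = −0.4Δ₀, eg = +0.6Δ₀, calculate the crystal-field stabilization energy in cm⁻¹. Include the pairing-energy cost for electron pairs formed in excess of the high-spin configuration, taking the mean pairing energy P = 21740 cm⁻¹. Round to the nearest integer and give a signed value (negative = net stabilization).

-10730

bipy is neutral, so the +3 overall charge sits on Fe: oxidation state +3.
Group 8 minus oxidation state +3 gives a d⁵ configuration for Fe³⁺.
The d⁵ electrons fill as t₂g⁵ eg⁰.
Orbital CFSE = 5(-0.4) + 0(0.6) = -2.0Δ₀ = -2.0 × 27105 = -54210 cm⁻¹.
High-spin d⁵ would be t₂g³ eg² with 0 pairs; low-spin has 2, so 2 excess pairs cost +2P = +43480 cm⁻¹.
Net CFSE = -54210 + 43480 = -10730 cm⁻¹.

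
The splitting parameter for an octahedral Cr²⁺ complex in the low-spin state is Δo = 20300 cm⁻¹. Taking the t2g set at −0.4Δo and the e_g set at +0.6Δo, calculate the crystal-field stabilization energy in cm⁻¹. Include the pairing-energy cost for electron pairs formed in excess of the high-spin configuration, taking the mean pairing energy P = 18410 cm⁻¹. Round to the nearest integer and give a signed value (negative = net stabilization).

-14070

Cr²⁺: group 6, so d-count = 6 − 2 = 4.
Electron filling gives t2g^4 e_g^0.
CFSE(orbital) = 4×(-0.4Δo) + 0×(0.6Δo) = -1.6Δo; with Δo = 20300 cm⁻¹ that is -32480 cm⁻¹.
High-spin d⁴ would be t2g^3 e_g^1 with 0 pairs; low-spin has 1, so 1 excess pair costs +1P = +18410 cm⁻¹.
Combining: -32480 + 18410 = -14070 cm⁻¹.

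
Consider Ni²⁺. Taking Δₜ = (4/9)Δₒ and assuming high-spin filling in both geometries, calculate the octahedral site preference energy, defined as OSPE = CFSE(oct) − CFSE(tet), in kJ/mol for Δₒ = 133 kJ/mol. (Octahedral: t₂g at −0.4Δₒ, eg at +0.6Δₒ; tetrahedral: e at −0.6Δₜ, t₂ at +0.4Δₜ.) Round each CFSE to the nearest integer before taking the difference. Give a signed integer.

-113

Ni is in group 10, so Ni²⁺ is d⁸ (10 − 2 = 8).
In an octahedral site d⁸ (HS) is t2g^6 e_g^2, giving CFSE(oct) = -1.2Δₒ = -160 kJ/mol.
Tetrahedral e^4 t2^4 gives -0.8Δₜ = -0.8 × (4/9) × 133 = -47 kJ/mol.
OSPE = -160 − (-47) = -113 kJ/mol.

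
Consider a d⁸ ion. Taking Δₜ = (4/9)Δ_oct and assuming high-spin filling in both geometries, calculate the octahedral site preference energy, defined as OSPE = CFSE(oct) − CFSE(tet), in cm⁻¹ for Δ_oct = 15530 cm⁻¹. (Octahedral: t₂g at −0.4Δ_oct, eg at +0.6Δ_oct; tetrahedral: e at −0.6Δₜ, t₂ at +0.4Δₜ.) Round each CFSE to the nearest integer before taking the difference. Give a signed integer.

-13114

In an octahedral site d⁸ (HS) is t₂g⁶ eg², giving CFSE(oct) = -1.2Δ_oct = -18636 cm⁻¹.
Tetrahedral: e⁴ t₂⁴, CFSE = 4(−0.6) + 4(+0.4) = -0.8Δₜ = -0.8 × (4/9) × 15530 = -5522 cm⁻¹.
Subtracting, OSPE = -18636 − (-5522) = -13114 cm⁻¹.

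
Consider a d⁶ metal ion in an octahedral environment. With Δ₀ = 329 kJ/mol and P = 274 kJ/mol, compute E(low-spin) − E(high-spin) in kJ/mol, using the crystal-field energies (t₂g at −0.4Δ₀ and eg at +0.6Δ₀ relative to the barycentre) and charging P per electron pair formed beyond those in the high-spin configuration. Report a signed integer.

-110

High-spin: t₂g⁴ eg², CFSE = -0.4Δ₀ = -132 kJ/mol.
For low-spin the configuration is t₂g⁶ eg⁰: orbital energy -2.4 × 329 = -790 kJ/mol, and 2 additional pairs relative to high-spin add 548 kJ/mol, giving -242 kJ/mol.
Thus E(LS) − E(HS) = -110 kJ/mol.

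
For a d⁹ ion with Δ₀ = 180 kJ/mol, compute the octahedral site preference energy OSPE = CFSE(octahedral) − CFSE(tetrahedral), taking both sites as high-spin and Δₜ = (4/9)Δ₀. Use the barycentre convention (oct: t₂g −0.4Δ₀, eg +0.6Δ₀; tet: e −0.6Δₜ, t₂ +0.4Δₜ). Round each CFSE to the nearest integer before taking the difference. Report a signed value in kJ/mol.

Octahedral (high-spin): t₂g⁶ eg³, CFSE = 6(−0.4) + 3(+0.6) = -0.6Δ₀ = -0.6 × 180 = -108 kJ/mol.
In a tetrahedral site the filling is e⁴ t₂⁵: CFSE(tet) = -0.4Δₜ = -0.4 × (4/9)(180) = -32 kJ/mol.
Subtracting, OSPE = -108 − (-32) = -76 kJ/mol.

-76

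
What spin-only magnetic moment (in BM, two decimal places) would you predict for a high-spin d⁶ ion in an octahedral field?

4.90 BM

Configuration: t2g^4 e_g^2 → 4 unpaired electrons.
μ(spin-only) = √[4(4+2)] = √24 ≈ 4.90 BM.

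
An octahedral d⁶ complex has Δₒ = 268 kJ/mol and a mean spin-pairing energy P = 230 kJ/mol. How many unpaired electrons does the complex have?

0

Δₒ > P, so pairing is preferred: the ground state is low-spin.
Configuration: t₂g⁶ eg⁰.
Unpaired electrons: 0.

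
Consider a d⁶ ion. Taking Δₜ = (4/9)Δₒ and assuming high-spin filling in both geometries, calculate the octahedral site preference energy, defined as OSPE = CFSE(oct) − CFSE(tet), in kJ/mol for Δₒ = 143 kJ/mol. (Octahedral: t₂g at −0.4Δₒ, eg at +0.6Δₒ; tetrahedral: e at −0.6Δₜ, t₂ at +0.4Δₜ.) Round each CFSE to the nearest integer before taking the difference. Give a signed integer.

-19

Octahedral high-spin t2g^4 e_g^2: CFSE = -0.4 × 143 = -57 kJ/mol.
Tetrahedral e^3 t2^3 gives -0.6Δₜ = -0.6 × (4/9) × 143 = -38 kJ/mol.
OSPE = CFSE(oct) − CFSE(tet) = -57 − (-38) = -19 kJ/mol.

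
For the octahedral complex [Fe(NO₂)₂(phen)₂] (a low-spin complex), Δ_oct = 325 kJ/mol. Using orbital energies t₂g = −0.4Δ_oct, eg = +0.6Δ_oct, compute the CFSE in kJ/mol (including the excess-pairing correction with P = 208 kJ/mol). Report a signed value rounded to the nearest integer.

Ligand charges: 2×(-1) from NO₂⁻ and 2×(+0) from phen sum to -2; with overall charge +0, Fe is +2.
Fe is in group 8, so Fe²⁺ is d⁶ (8 − 2 = 6).
Electron filling gives t₂g⁶ eg⁰.
Orbital CFSE = 6(-0.4) + 0(0.6) = -2.4Δ_oct = -2.4 × 325 = -780 kJ/mol.
Relative to high-spin t₂g⁴ eg² (1 paired), the low-spin configuration has 2 additional pairs, contributing +2 × 208 = +416 kJ/mol.
Net CFSE = -780 + 416 = -364 kJ/mol.

-364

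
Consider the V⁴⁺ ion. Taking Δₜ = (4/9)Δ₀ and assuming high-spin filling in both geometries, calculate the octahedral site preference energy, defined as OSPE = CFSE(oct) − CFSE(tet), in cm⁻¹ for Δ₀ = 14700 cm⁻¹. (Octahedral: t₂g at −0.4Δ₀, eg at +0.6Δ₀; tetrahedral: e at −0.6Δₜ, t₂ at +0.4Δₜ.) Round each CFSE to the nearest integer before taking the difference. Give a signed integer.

-1960

Group 5 minus oxidation state +4 gives a d¹ configuration for V⁴⁺.
Octahedral high-spin t₂g¹ eg⁰: CFSE = -0.4 × 14700 = -5880 cm⁻¹.
In a tetrahedral site the filling is e¹ t₂⁰: CFSE(tet) = -0.6Δₜ = -0.6 × (4/9)(14700) = -3920 cm⁻¹.
OSPE = CFSE(oct) − CFSE(tet) = -5880 − (-3920) = -1960 cm⁻¹.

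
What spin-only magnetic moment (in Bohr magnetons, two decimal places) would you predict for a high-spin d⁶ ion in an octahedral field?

4.90 Bohr magnetons

Configuration: t₂g⁴ eg² → 4 unpaired electrons.
μ(spin-only) = √[4(4+2)] = √24 ≈ 4.90 Bohr magnetons.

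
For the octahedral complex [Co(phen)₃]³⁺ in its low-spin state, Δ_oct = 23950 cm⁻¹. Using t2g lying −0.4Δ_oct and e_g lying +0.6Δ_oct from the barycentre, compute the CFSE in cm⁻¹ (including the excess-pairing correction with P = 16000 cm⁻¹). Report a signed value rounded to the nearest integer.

-25480

phen is neutral, so the +3 overall charge sits on Co: oxidation state +3.
Co sits in group 9; removing 3 electrons leaves Co³⁺ with 9 − 3 = 6 d electrons.
Electron filling gives t2g^6 e_g^0.
Orbital CFSE = 6(-0.4) + 0(0.6) = -2.4Δ_oct = -2.4 × 23950 = -57480 cm⁻¹.
Relative to high-spin t2g^4 e_g^2 (1 paired), the low-spin configuration has 2 additional pairs, contributing +2 × 16000 = +32000 cm⁻¹.
Overall CFSE = -57480 + 32000 = -25480 cm⁻¹.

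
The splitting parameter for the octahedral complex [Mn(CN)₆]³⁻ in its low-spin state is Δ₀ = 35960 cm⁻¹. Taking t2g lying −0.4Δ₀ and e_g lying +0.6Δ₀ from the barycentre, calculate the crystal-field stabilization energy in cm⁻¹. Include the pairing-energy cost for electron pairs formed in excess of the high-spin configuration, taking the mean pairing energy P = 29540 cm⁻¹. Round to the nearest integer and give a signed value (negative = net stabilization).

-27996

Each CN⁻ contributes -1; 6 × (-1) = -6. With overall charge -3, Mn is in the +3 oxidation state.
Group 7 minus oxidation state +3 gives a d⁴ configuration for Mn³⁺.
Electron filling gives t2g^4 e_g^0.
Orbital CFSE = 4(-0.4) + 0(0.6) = -1.6Δ₀ = -1.6 × 35960 = -57536 cm⁻¹.
Relative to high-spin t2g^3 e_g^1 (0 paired), the low-spin configuration has 1 additional pair, contributing +1 × 29540 = +29540 cm⁻¹.
Overall CFSE = -57536 + 29540 = -27996 cm⁻¹.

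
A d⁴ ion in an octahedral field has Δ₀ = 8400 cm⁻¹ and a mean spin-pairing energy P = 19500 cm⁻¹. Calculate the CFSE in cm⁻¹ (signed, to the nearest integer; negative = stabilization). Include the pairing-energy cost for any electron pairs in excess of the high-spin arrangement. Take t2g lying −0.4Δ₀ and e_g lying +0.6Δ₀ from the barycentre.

-5040

Since Δ₀ = 8400 cm⁻¹ < P = 19500 cm⁻¹, the complex adopts the high-spin configuration.
That gives t2g^3 e_g^1.
Orbital CFSE = -0.6Δ₀ = -0.6 × 8400 = -5040 cm⁻¹.
High-spin has no excess pairs, so no pairing correction applies.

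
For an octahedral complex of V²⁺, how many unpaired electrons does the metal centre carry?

V²⁺: group 5, so d-count = 5 − 2 = 3.
Configuration: t2g^3 e_g^0, giving 3 unpaired electrons.

3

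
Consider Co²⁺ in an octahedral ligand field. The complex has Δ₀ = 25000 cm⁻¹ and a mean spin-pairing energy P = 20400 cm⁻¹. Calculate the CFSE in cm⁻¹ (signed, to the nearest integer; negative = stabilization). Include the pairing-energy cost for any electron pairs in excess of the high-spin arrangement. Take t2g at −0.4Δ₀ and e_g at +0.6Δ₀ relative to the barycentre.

Co sits in group 9; removing 2 electrons leaves Co²⁺ with 9 − 2 = 7 d electrons.
Since Δ₀ = 25000 cm⁻¹ > P = 20400 cm⁻¹, the complex adopts the low-spin configuration.
Configuration: t2g^6 e_g^1.
Orbital CFSE = -1.8Δ₀ = -1.8 × 25000 = -45000 cm⁻¹.
Excess pairs vs high-spin: 3 − 2 = 1; pairing cost = +20400 cm⁻¹.
Net CFSE = -45000 + 20400 = -24600 cm⁻¹.

-24600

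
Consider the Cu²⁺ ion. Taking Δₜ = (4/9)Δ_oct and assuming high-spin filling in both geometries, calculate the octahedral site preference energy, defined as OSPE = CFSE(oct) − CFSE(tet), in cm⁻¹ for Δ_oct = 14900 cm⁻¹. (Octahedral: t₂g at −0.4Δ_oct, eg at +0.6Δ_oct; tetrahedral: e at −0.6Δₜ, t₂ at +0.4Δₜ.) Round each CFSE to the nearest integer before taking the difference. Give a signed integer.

Cu is in group 11, so Cu²⁺ is d⁹ (11 − 2 = 9).
In an octahedral site d⁹ (HS) is t₂g⁶ eg³, giving CFSE(oct) = -0.6Δ_oct = -8940 cm⁻¹.
Tetrahedral: e⁴ t₂⁵, CFSE = 4(−0.6) + 5(+0.4) = -0.4Δₜ = -0.4 × (4/9) × 14900 = -2649 cm⁻¹.
OSPE = CFSE(oct) − CFSE(tet) = -8940 − (-2649) = -6291 cm⁻¹.

-6291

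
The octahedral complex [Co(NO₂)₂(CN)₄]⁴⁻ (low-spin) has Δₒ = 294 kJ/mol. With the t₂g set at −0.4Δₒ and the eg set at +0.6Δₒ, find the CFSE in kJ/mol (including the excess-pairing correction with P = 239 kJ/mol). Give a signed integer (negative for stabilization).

Ligand charges: 2×(-1) from NO₂⁻ and 4×(-1) from CN⁻ sum to -6; with overall charge -4, Co is +2.
Co²⁺: group 9, so d-count = 9 − 2 = 7.
The d⁷ electrons fill as t₂g⁶ eg¹.
Orbital CFSE = 6(-0.4) + 1(0.6) = -1.8Δₒ = -1.8 × 294 = -529 kJ/mol.
High-spin d⁷ would be t₂g⁵ eg² with 2 pairs; low-spin has 3, so 1 excess pair costs +1P = +239 kJ/mol.
Overall CFSE = -529 + 239 = -290 kJ/mol.

-290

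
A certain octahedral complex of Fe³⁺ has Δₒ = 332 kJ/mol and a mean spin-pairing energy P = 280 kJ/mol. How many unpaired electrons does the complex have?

1

Fe is in group 8, so Fe³⁺ is d⁵ (8 − 3 = 5).
With Δₒ > P the complex is low-spin.
Filling d⁵ accordingly: t₂g⁵ eg⁰.
Unpaired electrons: 1.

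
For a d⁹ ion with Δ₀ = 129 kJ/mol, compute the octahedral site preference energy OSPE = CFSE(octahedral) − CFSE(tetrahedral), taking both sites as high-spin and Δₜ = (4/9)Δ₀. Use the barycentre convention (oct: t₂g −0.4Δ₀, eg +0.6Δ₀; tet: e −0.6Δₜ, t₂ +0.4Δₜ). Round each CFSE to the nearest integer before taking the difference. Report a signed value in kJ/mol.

-54

In an octahedral site d⁹ (HS) is t2g^6 e_g^3, giving CFSE(oct) = -0.6Δ₀ = -77 kJ/mol.
Tetrahedral e^4 t2^5 gives -0.4Δₜ = -0.4 × (4/9) × 129 = -23 kJ/mol.
Subtracting, OSPE = -77 − (-23) = -54 kJ/mol.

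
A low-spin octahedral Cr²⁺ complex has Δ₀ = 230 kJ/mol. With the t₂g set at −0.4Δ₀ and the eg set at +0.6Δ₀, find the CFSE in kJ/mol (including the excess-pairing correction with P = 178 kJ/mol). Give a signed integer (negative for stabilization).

Cr²⁺: group 6, so d-count = 6 − 2 = 4.
Configuration: t₂g⁴ eg⁰.
Orbital CFSE = 4(-0.4) + 0(0.6) = -1.6Δ₀ = -1.6 × 230 = -368 kJ/mol.
Pairing penalty: 1 pair vs 0 in the high-spin reference → 1 extra × P = 178 kJ/mol.
Combining: -368 + 178 = -190 kJ/mol.

-190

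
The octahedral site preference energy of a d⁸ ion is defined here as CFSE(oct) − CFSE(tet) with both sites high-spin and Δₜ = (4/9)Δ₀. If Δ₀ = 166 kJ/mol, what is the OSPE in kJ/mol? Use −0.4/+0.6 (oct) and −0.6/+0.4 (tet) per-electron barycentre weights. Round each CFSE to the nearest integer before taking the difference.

-140

Octahedral high-spin t₂g⁶ eg²: CFSE = -1.2 × 166 = -199 kJ/mol.
Tetrahedral e⁴ t₂⁴ gives -0.8Δₜ = -0.8 × (4/9) × 166 = -59 kJ/mol.
Subtracting, OSPE = -199 − (-59) = -140 kJ/mol.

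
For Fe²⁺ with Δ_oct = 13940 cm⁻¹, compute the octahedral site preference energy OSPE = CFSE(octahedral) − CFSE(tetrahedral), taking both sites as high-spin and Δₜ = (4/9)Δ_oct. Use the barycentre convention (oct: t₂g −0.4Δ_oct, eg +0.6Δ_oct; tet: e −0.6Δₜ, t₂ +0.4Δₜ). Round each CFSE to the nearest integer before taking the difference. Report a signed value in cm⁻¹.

-1859

Fe is in group 8, so Fe²⁺ is d⁶ (8 − 2 = 6).
In an octahedral site d⁶ (HS) is t₂g⁴ eg², giving CFSE(oct) = -0.4Δ_oct = -5576 cm⁻¹.
Tetrahedral e³ t₂³ gives -0.6Δₜ = -0.6 × (4/9) × 13940 = -3717 cm⁻¹.
OSPE = -5576 − (-3717) = -1859 cm⁻¹.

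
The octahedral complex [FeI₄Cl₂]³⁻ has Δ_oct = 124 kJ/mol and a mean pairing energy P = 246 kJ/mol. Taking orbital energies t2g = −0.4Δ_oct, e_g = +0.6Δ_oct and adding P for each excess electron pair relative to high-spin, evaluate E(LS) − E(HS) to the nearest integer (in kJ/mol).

Ligand charges: 4×(-1) from I⁻ and 2×(-1) from Cl⁻ sum to -6; with overall charge -3, Fe is +3.
Fe sits in group 8; removing 3 electrons leaves Fe³⁺ with 8 − 3 = 5 d electrons.
In the high-spin limit (t2g^3 e_g^2) the orbital term is 0.0Δ_oct = 0 kJ/mol, with no excess pairing.
Low-spin t2g^5 e_g^0 gives -2.0Δ_oct = -248 kJ/mol, but forming 2 extra pairs costs 2P = 492 kJ/mol, so E(LS) = -248 + 492 = 244 kJ/mol.
Thus E(LS) − E(HS) = 244 kJ/mol.

244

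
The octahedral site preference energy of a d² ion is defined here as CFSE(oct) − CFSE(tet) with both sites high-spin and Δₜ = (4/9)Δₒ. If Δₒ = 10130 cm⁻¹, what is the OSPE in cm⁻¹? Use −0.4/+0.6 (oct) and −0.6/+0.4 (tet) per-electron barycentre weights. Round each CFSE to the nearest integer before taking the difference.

Octahedral (high-spin): t₂g² eg⁰, CFSE = 2(−0.4) + 0(+0.6) = -0.8Δₒ = -0.8 × 10130 = -8104 cm⁻¹.
Tetrahedral e² t₂⁰ gives -1.2Δₜ = -1.2 × (4/9) × 10130 = -5403 cm⁻¹.
OSPE = -8104 − (-5403) = -2701 cm⁻¹.

-2701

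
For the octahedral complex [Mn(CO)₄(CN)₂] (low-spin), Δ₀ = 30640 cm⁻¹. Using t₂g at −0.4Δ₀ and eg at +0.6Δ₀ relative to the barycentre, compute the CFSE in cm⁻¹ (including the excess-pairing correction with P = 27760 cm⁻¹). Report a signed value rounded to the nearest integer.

-5760

Ligand charges: 4×(+0) from CO and 2×(-1) from CN⁻ sum to -2; with overall charge +0, Mn is +2.
Mn²⁺: group 7, so d-count = 7 − 2 = 5.
Electron filling gives t₂g⁵ eg⁰.
Orbital CFSE = 5(-0.4) + 0(0.6) = -2.0Δ₀ = -2.0 × 30640 = -61280 cm⁻¹.
Relative to high-spin t₂g³ eg² (0 paired), the low-spin configuration has 2 additional pairs, contributing +2 × 27760 = +55520 cm⁻¹.
Overall CFSE = -61280 + 55520 = -5760 cm⁻¹.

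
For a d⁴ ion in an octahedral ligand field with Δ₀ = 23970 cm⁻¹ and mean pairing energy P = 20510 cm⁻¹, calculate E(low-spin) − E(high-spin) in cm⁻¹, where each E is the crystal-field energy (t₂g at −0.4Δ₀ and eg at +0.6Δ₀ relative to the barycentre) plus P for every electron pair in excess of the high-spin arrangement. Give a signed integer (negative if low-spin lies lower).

High-spin d⁴ fills as t₂g³ eg¹ with CFSE 3(−0.4) + 1(+0.6) = -0.6Δ₀ = -14382 cm⁻¹.
Low-spin: t₂g⁴ eg⁰, orbital CFSE = -1.6Δ₀ = -38352 cm⁻¹; plus 1 excess pair × P = +20510 cm⁻¹; total -17842 cm⁻¹.
Thus E(LS) − E(HS) = -3460 cm⁻¹.

-3460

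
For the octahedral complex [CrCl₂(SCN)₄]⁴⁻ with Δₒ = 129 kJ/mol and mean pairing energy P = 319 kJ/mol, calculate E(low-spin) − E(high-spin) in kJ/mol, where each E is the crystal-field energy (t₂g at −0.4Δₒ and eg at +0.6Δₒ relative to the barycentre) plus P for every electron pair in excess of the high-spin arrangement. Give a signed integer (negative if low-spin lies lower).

Ligand charges: 2×(-1) from Cl⁻ and 4×(-1) from SCN⁻ sum to -6; with overall charge -4, Cr is +2.
Group 6 minus oxidation state +2 gives a d⁴ configuration for Cr²⁺.
High-spin: t₂g³ eg¹, CFSE = -0.6Δₒ = -77 kJ/mol.
For low-spin the configuration is t₂g⁴ eg⁰: orbital energy -1.6 × 129 = -206 kJ/mol, and 1 additional pair relative to high-spin adds 319 kJ/mol, giving 113 kJ/mol.
The difference is 113 − (-77) = 190 kJ/mol, so high-spin lies lower.

190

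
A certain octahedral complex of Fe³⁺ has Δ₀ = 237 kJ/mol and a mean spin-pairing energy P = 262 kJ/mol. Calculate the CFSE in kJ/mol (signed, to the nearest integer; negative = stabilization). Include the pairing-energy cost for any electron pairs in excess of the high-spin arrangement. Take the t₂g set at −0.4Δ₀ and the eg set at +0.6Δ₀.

Group 8 minus oxidation state +3 gives a d⁵ configuration for Fe³⁺.
Δ₀ < P, so pairing is avoided: the ground state is high-spin.
Filling d⁵ accordingly: t₂g³ eg².
Orbital CFSE = 0.0Δ₀ = 0.0 × 237 = 0 kJ/mol.
High-spin has no excess pairs, so no pairing correction applies.

0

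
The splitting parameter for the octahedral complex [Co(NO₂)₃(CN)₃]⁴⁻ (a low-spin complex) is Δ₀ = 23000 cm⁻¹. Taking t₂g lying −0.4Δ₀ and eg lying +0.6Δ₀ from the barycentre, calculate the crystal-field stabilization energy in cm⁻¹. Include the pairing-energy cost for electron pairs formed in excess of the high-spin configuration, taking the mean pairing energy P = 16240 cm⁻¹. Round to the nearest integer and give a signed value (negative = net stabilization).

-25160

Ligand charges: 3×(-1) from NO₂⁻ and 3×(-1) from CN⁻ sum to -6; with overall charge -4, Co is +2.
Co is in group 9, so Co²⁺ is d⁷ (9 − 2 = 7).
Configuration: t₂g⁶ eg¹.
Orbital CFSE = 6(-0.4) + 1(0.6) = -1.8Δ₀ = -1.8 × 23000 = -41400 cm⁻¹.
Pairing penalty: 3 pairs vs 2 in the high-spin reference → 1 extra × P = 16240 cm⁻¹.
Overall CFSE = -41400 + 16240 = -25160 cm⁻¹.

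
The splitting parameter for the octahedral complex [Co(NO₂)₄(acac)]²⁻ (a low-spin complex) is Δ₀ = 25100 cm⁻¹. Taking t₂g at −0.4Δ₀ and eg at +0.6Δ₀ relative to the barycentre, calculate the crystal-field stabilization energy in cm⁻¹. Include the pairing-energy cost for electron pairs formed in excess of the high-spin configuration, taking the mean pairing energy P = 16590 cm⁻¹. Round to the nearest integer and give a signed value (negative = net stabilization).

Ligand charges: 4×(-1) from NO₂⁻ and 1×(-1) from acac⁻ sum to -5; with overall charge -2, Co is +3.
Co is in group 9, so Co³⁺ is d⁶ (9 − 3 = 6).
The d⁶ electrons fill as t₂g⁶ eg⁰.
The orbital stabilization is -2.4Δ₀ = -2.4 × 25100 = -60240 cm⁻¹.
High-spin d⁶ would be t₂g⁴ eg² with 1 pair; low-spin has 3, so 2 excess pairs cost +2P = +33180 cm⁻¹.
Combining: -60240 + 33180 = -27060 cm⁻¹.

-27060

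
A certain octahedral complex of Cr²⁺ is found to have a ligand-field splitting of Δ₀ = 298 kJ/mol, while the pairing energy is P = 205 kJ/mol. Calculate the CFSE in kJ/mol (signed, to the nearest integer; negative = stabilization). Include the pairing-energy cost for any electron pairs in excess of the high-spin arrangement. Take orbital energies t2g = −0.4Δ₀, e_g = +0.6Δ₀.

-272

Group 6 minus oxidation state +2 gives a d⁴ configuration for Cr²⁺.
Since Δ₀ = 298 kJ/mol > P = 205 kJ/mol, the complex adopts the low-spin configuration.
Filling d⁴ accordingly: t2g^4 e_g^0.
Orbital CFSE = -1.6Δ₀ = -1.6 × 298 = -477 kJ/mol.
Excess pairs vs high-spin: 1 − 0 = 1; pairing cost = +205 kJ/mol.
Net CFSE = -477 + 205 = -272 kJ/mol.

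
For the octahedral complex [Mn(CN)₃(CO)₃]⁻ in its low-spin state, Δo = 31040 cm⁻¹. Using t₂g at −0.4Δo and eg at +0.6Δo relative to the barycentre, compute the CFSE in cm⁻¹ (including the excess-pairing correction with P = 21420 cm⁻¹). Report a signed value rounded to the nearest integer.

Ligand charges: 3×(-1) from CN⁻ and 3×(+0) from CO sum to -3; with overall charge -1, Mn is +2.
Mn²⁺: group 7, so d-count = 7 − 2 = 5.
The d⁵ electrons fill as t₂g⁵ eg⁰.
CFSE(orbital) = 5×(-0.4Δo) + 0×(0.6Δo) = -2.0Δo; with Δo = 31040 cm⁻¹ that is -62080 cm⁻¹.
Pairing penalty: 2 pairs vs 0 in the high-spin reference → 2 extra × P = 42840 cm⁻¹.
Combining: -62080 + 42840 = -19240 cm⁻¹.

-19240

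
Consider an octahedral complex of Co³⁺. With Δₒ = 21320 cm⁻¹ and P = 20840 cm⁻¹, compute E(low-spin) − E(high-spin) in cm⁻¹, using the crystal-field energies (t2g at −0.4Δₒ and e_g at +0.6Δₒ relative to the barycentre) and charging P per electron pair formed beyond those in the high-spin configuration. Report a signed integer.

Co is in group 9, so Co³⁺ is d⁶ (9 − 3 = 6).
High-spin: t2g^4 e_g^2, CFSE = -0.4Δₒ = -8528 cm⁻¹.
Low-spin t2g^6 e_g^0 gives -2.4Δₒ = -51168 cm⁻¹, but forming 2 extra pairs costs 2P = 41680 cm⁻¹, so E(LS) = -51168 + 41680 = -9488 cm⁻¹.
The difference is -9488 − (-8528) = -960 cm⁻¹, so low-spin lies lower.

-960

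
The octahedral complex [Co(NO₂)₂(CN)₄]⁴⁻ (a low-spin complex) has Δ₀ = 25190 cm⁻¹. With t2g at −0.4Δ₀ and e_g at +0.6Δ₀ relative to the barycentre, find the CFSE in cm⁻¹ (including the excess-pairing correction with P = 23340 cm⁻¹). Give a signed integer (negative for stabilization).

-22002

Ligand charges: 2×(-1) from NO₂⁻ and 4×(-1) from CN⁻ sum to -6; with overall charge -4, Co is +2.
Co²⁺: group 9, so d-count = 9 − 2 = 7.
Configuration: t2g^6 e_g^1.
Orbital CFSE = 6(-0.4) + 1(0.6) = -1.8Δ₀ = -1.8 × 25190 = -45342 cm⁻¹.
Pairing penalty: 3 pairs vs 2 in the high-spin reference → 1 extra × P = 23340 cm⁻¹.
Combining: -45342 + 23340 = -22002 cm⁻¹.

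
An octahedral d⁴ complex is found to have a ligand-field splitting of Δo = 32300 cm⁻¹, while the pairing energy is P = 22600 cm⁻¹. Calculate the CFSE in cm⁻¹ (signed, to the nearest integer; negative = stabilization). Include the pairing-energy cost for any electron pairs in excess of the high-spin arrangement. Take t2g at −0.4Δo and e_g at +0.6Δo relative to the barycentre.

-29080

Here Δo > P (32300 > 22600), so the low-spin state is favoured.
Configuration: t2g^4 e_g^0.
Orbital CFSE = -1.6Δo = -1.6 × 32300 = -51680 cm⁻¹.
Excess pairs vs high-spin: 1 − 0 = 1; pairing cost = +22600 cm⁻¹.
Net CFSE = -51680 + 22600 = -29080 cm⁻¹.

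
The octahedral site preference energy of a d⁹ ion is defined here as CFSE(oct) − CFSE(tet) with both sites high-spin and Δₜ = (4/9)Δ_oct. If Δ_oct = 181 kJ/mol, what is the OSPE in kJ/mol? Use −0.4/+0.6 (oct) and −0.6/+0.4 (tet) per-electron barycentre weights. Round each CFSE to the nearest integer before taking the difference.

In an octahedral site d⁹ (HS) is t2g^6 e_g^3, giving CFSE(oct) = -0.6Δ_oct = -109 kJ/mol.
Tetrahedral: e^4 t2^5, CFSE = 4(−0.6) + 5(+0.4) = -0.4Δₜ = -0.4 × (4/9) × 181 = -32 kJ/mol.
OSPE = -109 − (-32) = -77 kJ/mol.

-77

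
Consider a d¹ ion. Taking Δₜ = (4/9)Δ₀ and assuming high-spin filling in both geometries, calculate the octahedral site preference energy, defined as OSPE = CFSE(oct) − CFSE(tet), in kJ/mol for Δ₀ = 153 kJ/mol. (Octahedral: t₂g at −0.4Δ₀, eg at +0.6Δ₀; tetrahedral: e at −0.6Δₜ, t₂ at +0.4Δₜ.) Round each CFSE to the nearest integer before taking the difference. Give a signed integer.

Octahedral high-spin t2g^1 e_g^0: CFSE = -0.4 × 153 = -61 kJ/mol.
Tetrahedral: e^1 t2^0, CFSE = 1(−0.6) + 0(+0.4) = -0.6Δₜ = -0.6 × (4/9) × 153 = -41 kJ/mol.
Subtracting, OSPE = -61 − (-41) = -20 kJ/mol.

-20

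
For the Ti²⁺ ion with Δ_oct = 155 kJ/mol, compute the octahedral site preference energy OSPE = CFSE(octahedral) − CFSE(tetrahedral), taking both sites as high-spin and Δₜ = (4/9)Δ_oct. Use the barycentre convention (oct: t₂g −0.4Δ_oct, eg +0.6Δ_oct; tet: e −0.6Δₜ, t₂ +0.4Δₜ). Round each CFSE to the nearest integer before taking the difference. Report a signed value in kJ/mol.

Ti is in group 4, so Ti²⁺ is d² (4 − 2 = 2).
Octahedral (high-spin): t₂g² eg⁰, CFSE = 2(−0.4) + 0(+0.6) = -0.8Δ_oct = -0.8 × 155 = -124 kJ/mol.
Tetrahedral: e² t₂⁰, CFSE = 2(−0.6) + 0(+0.4) = -1.2Δₜ = -1.2 × (4/9) × 155 = -83 kJ/mol.
OSPE = CFSE(oct) − CFSE(tet) = -124 − (-83) = -41 kJ/mol.

-41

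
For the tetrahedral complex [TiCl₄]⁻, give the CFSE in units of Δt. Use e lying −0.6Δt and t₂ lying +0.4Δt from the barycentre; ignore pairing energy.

-0.6 Δt

Each Cl⁻ contributes -1; 4 × (-1) = -4. With overall charge -1, Ti is in the +3 oxidation state.
Ti sits in group 4; removing 3 electrons leaves Ti³⁺ with 4 − 3 = 1 d electrons.
With tetrahedral geometry the complex is necessarily high-spin.
Configuration: e¹ t₂⁰.
CFSE = 1(-0.6Δt) + 0(0.4Δt) = -0.6Δt + 0.0Δt = -0.6Δt.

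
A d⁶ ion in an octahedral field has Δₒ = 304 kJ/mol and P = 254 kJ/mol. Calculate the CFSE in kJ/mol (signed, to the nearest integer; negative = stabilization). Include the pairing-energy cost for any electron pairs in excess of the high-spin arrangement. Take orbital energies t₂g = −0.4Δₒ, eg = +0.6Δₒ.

-222

Δₒ > P, so pairing is preferred: the ground state is low-spin.
That gives t₂g⁶ eg⁰.
Orbital CFSE = -2.4Δₒ = -2.4 × 304 = -730 kJ/mol.
Excess pairs vs high-spin: 3 − 1 = 2; pairing cost = +508 kJ/mol.
Net CFSE = -730 + 508 = -222 kJ/mol.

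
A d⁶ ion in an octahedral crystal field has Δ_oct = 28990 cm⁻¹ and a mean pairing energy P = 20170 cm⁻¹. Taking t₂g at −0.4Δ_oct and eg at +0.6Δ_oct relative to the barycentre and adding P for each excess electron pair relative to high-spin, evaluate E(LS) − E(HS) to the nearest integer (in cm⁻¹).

High-spin: t₂g⁴ eg², CFSE = -0.4Δ_oct = -11596 cm⁻¹.
Low-spin: t₂g⁶ eg⁰, orbital CFSE = -2.4Δ_oct = -69576 cm⁻¹; plus 2 excess pairs × P = +40340 cm⁻¹; total -29236 cm⁻¹.
The difference is -29236 − (-11596) = -17640 cm⁻¹, so low-spin lies lower.

-17640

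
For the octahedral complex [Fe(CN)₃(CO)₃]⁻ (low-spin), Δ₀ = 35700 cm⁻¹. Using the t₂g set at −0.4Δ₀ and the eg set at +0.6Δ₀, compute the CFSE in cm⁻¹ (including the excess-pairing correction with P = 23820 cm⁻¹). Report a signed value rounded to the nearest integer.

-38040

Ligand charges: 3×(-1) from CN⁻ and 3×(+0) from CO sum to -3; with overall charge -1, Fe is +2.
Group 8 minus oxidation state +2 gives a d⁶ configuration for Fe²⁺.
Electron filling gives t₂g⁶ eg⁰.
The orbital stabilization is -2.4Δ₀ = -2.4 × 35700 = -85680 cm⁻¹.
High-spin d⁶ would be t₂g⁴ eg² with 1 pair; low-spin has 3, so 2 excess pairs cost +2P = +47640 cm⁻¹.
Combining: -85680 + 47640 = -38040 cm⁻¹.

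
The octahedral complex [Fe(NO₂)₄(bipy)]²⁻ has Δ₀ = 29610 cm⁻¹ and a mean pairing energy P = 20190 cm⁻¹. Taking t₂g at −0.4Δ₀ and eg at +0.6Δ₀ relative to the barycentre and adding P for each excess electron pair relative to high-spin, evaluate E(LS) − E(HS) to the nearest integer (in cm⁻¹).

-18840

Ligand charges: 4×(-1) from NO₂⁻ and 1×(+0) from bipy sum to -4; with overall charge -2, Fe is +2.
Fe²⁺: group 8, so d-count = 8 − 2 = 6.
In the high-spin limit (t₂g⁴ eg²) the orbital term is -0.4Δ₀ = -11844 cm⁻¹, with no excess pairing.
For low-spin the configuration is t₂g⁶ eg⁰: orbital energy -2.4 × 29610 = -71064 cm⁻¹, and 2 additional pairs relative to high-spin add 40380 cm⁻¹, giving -30684 cm⁻¹.
The difference is -30684 − (-11844) = -18840 cm⁻¹, so low-spin lies lower.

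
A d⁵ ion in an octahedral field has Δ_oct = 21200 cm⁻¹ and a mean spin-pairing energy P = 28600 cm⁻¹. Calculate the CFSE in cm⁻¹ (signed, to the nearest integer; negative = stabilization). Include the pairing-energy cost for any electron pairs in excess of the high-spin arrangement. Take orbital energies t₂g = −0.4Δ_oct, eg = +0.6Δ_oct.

0

Δ_oct < P, so pairing is avoided: the ground state is high-spin.
That gives t₂g³ eg².
Orbital CFSE = 0.0Δ_oct = 0.0 × 21200 = 0 cm⁻¹.
High-spin has no excess pairs, so no pairing correction applies.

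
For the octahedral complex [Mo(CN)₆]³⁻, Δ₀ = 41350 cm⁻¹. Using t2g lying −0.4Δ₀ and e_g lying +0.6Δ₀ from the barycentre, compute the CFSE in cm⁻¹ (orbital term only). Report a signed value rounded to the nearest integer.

Each CN⁻ contributes -1; 6 × (-1) = -6. With overall charge -3, Mo is in the +3 oxidation state.
Mo sits in group 6; removing 3 electrons leaves Mo³⁺ with 6 − 3 = 3 d electrons.
For octahedral d³ the high- and low-spin configurations coincide.
The d³ electrons fill as t2g^3 e_g^0.
Orbital CFSE = 3(-0.4) + 0(0.6) = -1.2Δ₀ = -1.2 × 41350 = -49620 cm⁻¹.

-49620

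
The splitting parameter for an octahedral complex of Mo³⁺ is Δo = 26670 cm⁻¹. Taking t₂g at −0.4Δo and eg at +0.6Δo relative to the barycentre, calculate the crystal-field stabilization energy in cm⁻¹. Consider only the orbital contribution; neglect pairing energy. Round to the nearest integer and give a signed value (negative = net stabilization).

Group 6 minus oxidation state +3 gives a d³ configuration for Mo³⁺.
For octahedral d³ the high- and low-spin configurations coincide.
Configuration: t₂g³ eg⁰.
CFSE(orbital) = 3×(-0.4Δo) + 0×(0.6Δo) = -1.2Δo; with Δo = 26670 cm⁻¹ that is -32004 cm⁻¹.

-32004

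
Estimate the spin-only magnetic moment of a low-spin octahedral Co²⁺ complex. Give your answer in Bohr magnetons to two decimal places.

1.73 Bohr magnetons

Co²⁺: group 9, so d-count = 9 − 2 = 7.
Configuration: t2g^6 e_g^1 → 1 unpaired electron.
μ(spin-only) = √[1(1+2)] = √3 ≈ 1.73 Bohr magnetons.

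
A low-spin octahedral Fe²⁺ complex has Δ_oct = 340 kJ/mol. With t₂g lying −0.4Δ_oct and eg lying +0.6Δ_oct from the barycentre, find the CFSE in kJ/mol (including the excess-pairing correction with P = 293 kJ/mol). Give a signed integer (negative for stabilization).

Group 8 minus oxidation state +2 gives a d⁶ configuration for Fe²⁺.
The d⁶ electrons fill as t₂g⁶ eg⁰.
Orbital CFSE = 6(-0.4) + 0(0.6) = -2.4Δ_oct = -2.4 × 340 = -816 kJ/mol.
Pairing penalty: 3 pairs vs 1 in the high-spin reference → 2 extra × P = 586 kJ/mol.
Combining: -816 + 586 = -230 kJ/mol.

-230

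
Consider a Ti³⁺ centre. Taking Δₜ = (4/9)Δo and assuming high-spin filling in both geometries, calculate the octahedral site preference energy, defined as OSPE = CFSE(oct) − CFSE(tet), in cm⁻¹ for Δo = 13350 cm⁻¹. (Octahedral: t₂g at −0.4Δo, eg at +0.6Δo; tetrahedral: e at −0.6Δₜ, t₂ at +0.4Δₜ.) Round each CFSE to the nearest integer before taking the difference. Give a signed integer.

-1780

Ti³⁺: group 4, so d-count = 4 − 3 = 1.
Octahedral (high-spin): t2g^1 e_g^0, CFSE = 1(−0.4) + 0(+0.6) = -0.4Δo = -0.4 × 13350 = -5340 cm⁻¹.
Tetrahedral e^1 t2^0 gives -0.6Δₜ = -0.6 × (4/9) × 13350 = -3560 cm⁻¹.
Subtracting, OSPE = -5340 − (-3560) = -1780 cm⁻¹.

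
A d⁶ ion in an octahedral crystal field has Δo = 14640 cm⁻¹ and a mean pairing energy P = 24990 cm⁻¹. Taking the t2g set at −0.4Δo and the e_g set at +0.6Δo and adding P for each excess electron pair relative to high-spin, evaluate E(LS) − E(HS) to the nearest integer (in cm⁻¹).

In the high-spin limit (t2g^4 e_g^2) the orbital term is -0.4Δo = -5856 cm⁻¹, with no excess pairing.
Low-spin: t2g^6 e_g^0, orbital CFSE = -2.4Δo = -35136 cm⁻¹; plus 2 excess pairs × P = +49980 cm⁻¹; total 14844 cm⁻¹.
Thus E(LS) − E(HS) = 20700 cm⁻¹.

20700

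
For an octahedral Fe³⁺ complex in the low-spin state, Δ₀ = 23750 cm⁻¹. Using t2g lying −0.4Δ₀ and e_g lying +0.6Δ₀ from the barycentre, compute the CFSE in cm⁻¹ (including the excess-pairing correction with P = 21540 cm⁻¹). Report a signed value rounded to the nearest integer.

Fe³⁺: group 8, so d-count = 8 − 3 = 5.
Configuration: t2g^5 e_g^0.
CFSE(orbital) = 5×(-0.4Δ₀) + 0×(0.6Δ₀) = -2.0Δ₀; with Δ₀ = 23750 cm⁻¹ that is -47500 cm⁻¹.
Relative to high-spin t2g^3 e_g^2 (0 paired), the low-spin configuration has 2 additional pairs, contributing +2 × 21540 = +43080 cm⁻¹.
Net CFSE = -47500 + 43080 = -4420 cm⁻¹.

-4420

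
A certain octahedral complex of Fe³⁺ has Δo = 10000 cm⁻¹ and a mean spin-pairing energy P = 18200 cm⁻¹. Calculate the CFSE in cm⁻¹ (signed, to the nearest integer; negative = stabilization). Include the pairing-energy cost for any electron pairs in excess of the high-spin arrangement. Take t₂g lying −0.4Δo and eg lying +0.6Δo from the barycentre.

0

Fe sits in group 8; removing 3 electrons leaves Fe³⁺ with 8 − 3 = 5 d electrons.
Here Δo < P (10000 < 18200), so the high-spin state is favoured.
Configuration: t₂g³ eg².
Orbital CFSE = 0.0Δo = 0.0 × 10000 = 0 cm⁻¹.
High-spin has no excess pairs, so no pairing correction applies.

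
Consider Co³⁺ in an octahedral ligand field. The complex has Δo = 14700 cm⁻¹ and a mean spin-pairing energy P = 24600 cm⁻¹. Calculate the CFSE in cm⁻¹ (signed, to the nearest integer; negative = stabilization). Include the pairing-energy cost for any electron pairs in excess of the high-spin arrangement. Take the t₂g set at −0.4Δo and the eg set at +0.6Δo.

Co is in group 9, so Co³⁺ is d⁶ (9 − 3 = 6).
Δo < P, so pairing is avoided: the ground state is high-spin.
Filling d⁶ accordingly: t₂g⁴ eg².
Orbital CFSE = -0.4Δo = -0.4 × 14700 = -5880 cm⁻¹.
High-spin has no excess pairs, so no pairing correction applies.

-5880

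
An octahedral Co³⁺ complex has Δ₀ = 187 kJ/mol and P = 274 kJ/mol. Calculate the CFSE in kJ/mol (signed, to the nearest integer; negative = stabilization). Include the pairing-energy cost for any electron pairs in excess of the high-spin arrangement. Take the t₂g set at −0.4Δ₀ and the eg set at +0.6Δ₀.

-75

Co is in group 9, so Co³⁺ is d⁶ (9 − 3 = 6).
Here Δ₀ < P (187 < 274), so the high-spin state is favoured.
Configuration: t₂g⁴ eg².
Orbital CFSE = -0.4Δ₀ = -0.4 × 187 = -75 kJ/mol.
High-spin has no excess pairs, so no pairing correction applies.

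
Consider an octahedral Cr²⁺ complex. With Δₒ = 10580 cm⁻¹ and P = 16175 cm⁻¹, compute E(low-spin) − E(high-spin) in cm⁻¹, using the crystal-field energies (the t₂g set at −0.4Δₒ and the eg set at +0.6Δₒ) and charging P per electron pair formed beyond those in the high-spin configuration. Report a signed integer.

Cr is in group 6, so Cr²⁺ is d⁴ (6 − 2 = 4).
High-spin d⁴ fills as t₂g³ eg¹ with CFSE 3(−0.4) + 1(+0.6) = -0.6Δₒ = -6348 cm⁻¹.
Low-spin t₂g⁴ eg⁰ gives -1.6Δₒ = -16928 cm⁻¹, but forming 1 extra pair costs 1P = 16175 cm⁻¹, so E(LS) = -16928 + 16175 = -753 cm⁻¹.
Thus E(LS) − E(HS) = 5595 cm⁻¹.

5595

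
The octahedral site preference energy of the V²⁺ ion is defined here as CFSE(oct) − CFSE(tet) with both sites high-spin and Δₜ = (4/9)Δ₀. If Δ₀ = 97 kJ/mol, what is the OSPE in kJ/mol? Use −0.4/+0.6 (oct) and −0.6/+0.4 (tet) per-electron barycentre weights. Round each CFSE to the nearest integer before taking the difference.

-82

V²⁺: group 5, so d-count = 5 − 2 = 3.
Octahedral (high-spin): t2g^3 e_g^0, CFSE = 3(−0.4) + 0(+0.6) = -1.2Δ₀ = -1.2 × 97 = -116 kJ/mol.
Tetrahedral e^2 t2^1 gives -0.8Δₜ = -0.8 × (4/9) × 97 = -34 kJ/mol.
OSPE = -116 − (-34) = -82 kJ/mol.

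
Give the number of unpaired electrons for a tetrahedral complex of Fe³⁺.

Group 8 minus oxidation state +3 gives a d⁵ configuration for Fe³⁺.
With tetrahedral geometry the complex is necessarily high-spin.
Configuration: e² t₂³, giving 5 unpaired electrons.

5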